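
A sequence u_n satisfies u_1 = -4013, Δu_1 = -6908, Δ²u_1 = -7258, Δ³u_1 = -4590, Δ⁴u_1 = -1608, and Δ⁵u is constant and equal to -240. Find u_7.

Build the table forward from the leading diagonal:
Δ⁵: -240  -240  -240  -240  -240  -240  -240
Δ⁴: -1608  -1848  -2088  -2328  -2568  -2808  -3048
Δ³: -4590  -6198  -8046  -10134  -12462  -15030  -17838
Δ²: -7258  -11848  -18046  -26092  -36226  -48688  -63718
Δ: -6908  -14166  -26014  -44060  -70152  -106378  -155066
u: -4013  -10921  -25087  -51101  -95161  -165313  -271691

-271691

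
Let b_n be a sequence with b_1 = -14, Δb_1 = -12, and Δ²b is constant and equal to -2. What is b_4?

-56

Build the table forward from the leading diagonal:
D2: -2, -2, -2, -2
D1: -12, -14, -16, -18
b: -14, -26, -40, -56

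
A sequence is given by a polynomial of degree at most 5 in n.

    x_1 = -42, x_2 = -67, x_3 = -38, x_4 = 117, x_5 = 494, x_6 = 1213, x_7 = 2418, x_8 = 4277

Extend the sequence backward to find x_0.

D1: -25  29  155  377  719  1205  1859
D2: 54  126  222  342  486  654
D3: 72  96  120  144  168
D4: 24  24  24  24
The fourth differences are constant at 24.
Work back: 72 − 24 = 48;  54 − 48 = 6;  -25 − 6 = -31;  -42 + 31 = -11

-11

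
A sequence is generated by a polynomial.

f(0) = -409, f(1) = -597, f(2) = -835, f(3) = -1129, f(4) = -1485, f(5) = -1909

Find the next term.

D1: -188, -238, -294, -356, -424
D2: -50, -56, -62, -68
D3: -6, -6, -6
The third differences are constant (-6).
-68 − 6 = -74;  -424 − 74 = -498;  -1909 − 498 = -2407

-2407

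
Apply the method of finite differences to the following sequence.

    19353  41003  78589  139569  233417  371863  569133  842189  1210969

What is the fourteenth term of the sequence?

5427119

D1: 21650, 37586, 60980, 93848, 138446, 197270, 273056, 368780
D2: 15936, 23394, 32868, 44598, 58824, 75786, 95724
D3: 7458, 9474, 11730, 14226, 16962, 19938
D4: 2016, 2256, 2496, 2736, 2976
D5: 240, 240, 240, 240
Constant fifth difference = 240, so extend:
2976 + 240 = 3216;  19938 + 3216 = 23154;  95724 + 23154 = 118878;  368780 + 118878 = 487658;  1210969 + 487658 = 1698627
3216 + 240 = 3456;  23154 + 3456 = 26610;  118878 + 26610 = 145488;  487658 + 145488 = 633146;  1698627 + 633146 = 2331773
3456 + 240 = 3696;  26610 + 3696 = 30306;  145488 + 30306 = 175794;  633146 + 175794 = 808940;  2331773 + 808940 = 3140713
3696 + 240 = 3936;  30306 + 3936 = 34242;  175794 + 34242 = 210036;  808940 + 210036 = 1018976;  3140713 + 1018976 = 4159689
3936 + 240 = 4176;  34242 + 4176 = 38418;  210036 + 38418 = 248454;  1018976 + 248454 = 1267430;  4159689 + 1267430 = 5427119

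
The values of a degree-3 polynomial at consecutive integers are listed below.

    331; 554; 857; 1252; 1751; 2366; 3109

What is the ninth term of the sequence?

5027

Δ: 223 , 303 , 395 , 499 , 615 , 743
Δ²: 80 , 92 , 104 , 116 , 128
Δ³: 12 , 12 , 12 , 12
The third differences are constant (12).
128 + 12 = 140;  743 + 140 = 883;  3109 + 883 = 3992
140 + 12 = 152;  883 + 152 = 1035;  3992 + 1035 = 5027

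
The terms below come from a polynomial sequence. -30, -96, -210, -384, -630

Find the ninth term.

Δ: -66, -114, -174, -246
Δ²: -48, -60, -72
Δ³: -12, -12
Constant third difference = -12, so extend:
-72 − 12 = -84;  -246 − 84 = -330;  -630 − 330 = -960
-84 − 12 = -96;  -330 − 96 = -426;  -960 − 426 = -1386
-96 − 12 = -108;  -426 − 108 = -534;  -1386 − 534 = -1920
-108 − 12 = -120;  -534 − 120 = -654;  -1920 − 654 = -2574

-2574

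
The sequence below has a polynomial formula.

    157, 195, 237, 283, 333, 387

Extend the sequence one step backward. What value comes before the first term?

123

D1: 38, 42, 46, 50, 54
D2: 4, 4, 4, 4
The second differences are constant at 4.
Work back: 38 − 4 = 34;  157 − 34 = 123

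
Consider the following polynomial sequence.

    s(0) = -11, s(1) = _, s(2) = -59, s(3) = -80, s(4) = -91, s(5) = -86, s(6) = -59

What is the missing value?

Using the last 5 terms:
Δ: -21  -11  5  27
Δ²: 10  16  22
Δ³: 6  6
Constant third difference = 6.
Extend backward: 10 − 6 = 4;  -21 − 4 = -25;  -59 + 25 = -34

-34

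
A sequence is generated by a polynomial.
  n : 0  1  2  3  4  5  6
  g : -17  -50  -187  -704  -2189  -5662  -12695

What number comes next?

-25532

First differences: -33 , -137 , -517 , -1485 , -3473 , -7033
Second differences: -104 , -380 , -968 , -1988 , -3560
Third differences: -276 , -588 , -1020 , -1572
Fourth differences: -312 , -432 , -552
Fifth differences: -120 , -120
Fifth differences constant at -120.
-552 − 120 = -672;  -1572 − 672 = -2244;  -3560 − 2244 = -5804;  -7033 − 5804 = -12837;  -12695 − 12837 = -25532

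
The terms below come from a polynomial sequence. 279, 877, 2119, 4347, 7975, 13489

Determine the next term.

598, 1242, 2228, 3628, 5514
644, 986, 1400, 1886
342, 414, 486
72, 72
The fourth differences are constant (72).
486 + 72 = 558;  1886 + 558 = 2444;  5514 + 2444 = 7958;  13489 + 7958 = 21447

21447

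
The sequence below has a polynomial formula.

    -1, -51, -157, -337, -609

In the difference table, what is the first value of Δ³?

-18

D1: -50, -106, -180, -272
D2: -56, -74, -92
D3: -18, -18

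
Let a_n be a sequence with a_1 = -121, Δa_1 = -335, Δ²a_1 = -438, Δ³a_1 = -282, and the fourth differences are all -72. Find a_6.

-9356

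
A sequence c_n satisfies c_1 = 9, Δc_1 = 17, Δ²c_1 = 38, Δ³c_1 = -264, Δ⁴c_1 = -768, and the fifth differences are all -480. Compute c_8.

Build the table forward from the leading diagonal:
Fifth differences: -480  -480  -480  -480  -480  -480  -480  -480
Fourth differences: -768  -1248  -1728  -2208  -2688  -3168  -3648  -4128
Third differences: -264  -1032  -2280  -4008  -6216  -8904  -12072  -15720
Second differences: 38  -226  -1258  -3538  -7546  -13762  -22666  -34738
First differences: 17  55  -171  -1429  -4967  -12513  -26275  -48941
c: 9  26  81  -90  -1519  -6486  -18999  -45274

-45274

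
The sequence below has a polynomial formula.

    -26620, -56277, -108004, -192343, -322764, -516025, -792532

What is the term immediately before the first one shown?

-11059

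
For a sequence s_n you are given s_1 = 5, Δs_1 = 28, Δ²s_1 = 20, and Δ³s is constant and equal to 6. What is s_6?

Build the table forward from the leading diagonal:
D3: 6  6  6  6  6  6
D2: 20  26  32  38  44  50
D1: 28  48  74  106  144  188
s: 5  33  81  155  261  405

405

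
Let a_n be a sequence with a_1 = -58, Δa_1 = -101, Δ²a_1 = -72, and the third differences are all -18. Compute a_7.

-2104

Build the table forward from the leading diagonal:
D3: -18  -18  -18  -18  -18  -18  -18
D2: -72  -90  -108  -126  -144  -162  -180
D1: -101  -173  -263  -371  -497  -641  -803
a: -58  -159  -332  -595  -966  -1463  -2104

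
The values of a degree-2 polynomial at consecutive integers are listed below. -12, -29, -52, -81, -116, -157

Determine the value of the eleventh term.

-452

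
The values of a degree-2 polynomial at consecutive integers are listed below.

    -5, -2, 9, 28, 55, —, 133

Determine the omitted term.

Using the first 5 terms:
3  11  19  27
8  8  8
Constant second difference = 8.
Extend forward: 27 + 8 = 35;  55 + 35 = 90

90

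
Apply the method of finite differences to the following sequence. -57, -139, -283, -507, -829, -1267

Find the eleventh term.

-5827

First differences: -82  -144  -224  -322  -438
Second differences: -62  -80  -98  -116
Third differences: -18  -18  -18
Constant third difference = -18, so extend:
-116 − 18 = -134;  -438 − 134 = -572;  -1267 − 572 = -1839
-134 − 18 = -152;  -572 − 152 = -724;  -1839 − 724 = -2563
-152 − 18 = -170;  -724 − 170 = -894;  -2563 − 894 = -3457
-170 − 18 = -188;  -894 − 188 = -1082;  -3457 − 1082 = -4539
-188 − 18 = -206;  -1082 − 206 = -1288;  -4539 − 1288 = -5827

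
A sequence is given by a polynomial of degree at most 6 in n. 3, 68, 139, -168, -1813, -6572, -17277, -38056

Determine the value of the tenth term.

-134268

D1: 65, 71, -307, -1645, -4759, -10705, -20779
D2: 6, -378, -1338, -3114, -5946, -10074
D3: -384, -960, -1776, -2832, -4128
D4: -576, -816, -1056, -1296
D5: -240, -240, -240
Constant fifth difference = -240, so extend:
-1296 − 240 = -1536;  -4128 − 1536 = -5664;  -10074 − 5664 = -15738;  -20779 − 15738 = -36517;  -38056 − 36517 = -74573
-1536 − 240 = -1776;  -5664 − 1776 = -7440;  -15738 − 7440 = -23178;  -36517 − 23178 = -59695;  -74573 − 59695 = -134268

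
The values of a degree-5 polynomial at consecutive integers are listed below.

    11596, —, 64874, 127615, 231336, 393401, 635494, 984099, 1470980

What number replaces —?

29589

Using the last 7 terms:
Δ: 62741, 103721, 162065, 242093, 348605, 486881
Δ²: 40980, 58344, 80028, 106512, 138276
Δ³: 17364, 21684, 26484, 31764
Δ⁴: 4320, 4800, 5280
Δ⁵: 480, 480
Constant fifth difference = 480.
Extend backward: 4320 − 480 = 3840;  17364 − 3840 = 13524;  40980 − 13524 = 27456;  62741 − 27456 = 35285;  64874 − 35285 = 29589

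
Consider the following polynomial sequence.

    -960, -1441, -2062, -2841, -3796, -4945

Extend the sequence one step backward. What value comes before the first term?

-601

-481  -621  -779  -955  -1149
-140  -158  -176  -194
-18  -18  -18
The third differences are constant at -18.
Work back: -140 + 18 = -122;  -481 + 122 = -359;  -960 + 359 = -601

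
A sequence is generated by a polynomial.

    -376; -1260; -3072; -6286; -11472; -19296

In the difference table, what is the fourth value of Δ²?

-2638

Δ: -884, -1812, -3214, -5186, -7824
Δ²: -928, -1402, -1972, -2638
Δ³: -474, -570, -666
Δ⁴: -96, -96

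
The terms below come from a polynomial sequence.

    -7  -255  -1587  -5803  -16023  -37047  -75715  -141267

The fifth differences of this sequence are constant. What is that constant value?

Δ: -248, -1332, -4216, -10220, -21024, -38668, -65552
Δ²: -1084, -2884, -6004, -10804, -17644, -26884
Δ³: -1800, -3120, -4800, -6840, -9240
Δ⁴: -1320, -1680, -2040, -2400
Δ⁵: -360, -360, -360

-360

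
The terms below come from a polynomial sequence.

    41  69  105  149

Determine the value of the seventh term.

329

D1: 28  36  44
D2: 8  8
Second differences constant at 8.
44 + 8 = 52;  149 + 52 = 201
52 + 8 = 60;  201 + 60 = 261
60 + 8 = 68;  261 + 68 = 329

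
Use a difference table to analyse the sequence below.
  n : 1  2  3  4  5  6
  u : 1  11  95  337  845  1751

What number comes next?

Δ: 10, 84, 242, 508, 906
Δ²: 74, 158, 266, 398
Δ³: 84, 108, 132
Δ⁴: 24, 24
Fourth differences constant at 24.
132 + 24 = 156;  398 + 156 = 554;  906 + 554 = 1460;  1751 + 1460 = 3211

3211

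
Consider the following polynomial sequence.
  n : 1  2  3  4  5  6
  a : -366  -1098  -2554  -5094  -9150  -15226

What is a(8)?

-35814

Δ: -732 , -1456 , -2540 , -4056 , -6076
Δ²: -724 , -1084 , -1516 , -2020
Δ³: -360 , -432 , -504
Δ⁴: -72 , -72
The fourth differences are constant (-72).
-504 − 72 = -576;  -2020 − 576 = -2596;  -6076 − 2596 = -8672;  -15226 − 8672 = -23898
-576 − 72 = -648;  -2596 − 648 = -3244;  -8672 − 3244 = -11916;  -23898 − 11916 = -35814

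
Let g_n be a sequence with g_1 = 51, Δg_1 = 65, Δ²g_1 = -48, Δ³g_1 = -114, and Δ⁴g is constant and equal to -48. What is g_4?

-12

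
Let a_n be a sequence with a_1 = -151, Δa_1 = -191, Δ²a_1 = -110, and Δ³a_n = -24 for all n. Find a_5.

Build the table forward from the leading diagonal:
Δ³: -24, -24, -24, -24, -24
Δ²: -110, -134, -158, -182, -206
Δ: -191, -301, -435, -593, -775
a: -151, -342, -643, -1078, -1671

-1671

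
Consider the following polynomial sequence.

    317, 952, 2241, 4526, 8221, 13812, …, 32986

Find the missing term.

Using the first 6 terms:
D1: 635, 1289, 2285, 3695, 5591
D2: 654, 996, 1410, 1896
D3: 342, 414, 486
D4: 72, 72
Constant fourth difference = 72.
Extend forward: 486 + 72 = 558;  1896 + 558 = 2454;  5591 + 2454 = 8045;  13812 + 8045 = 21857

21857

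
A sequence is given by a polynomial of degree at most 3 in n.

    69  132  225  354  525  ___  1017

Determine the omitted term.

Using the first 5 terms:
63  93  129  171
30  36  42
6  6
Constant third difference = 6.
Extend forward: 42 + 6 = 48;  171 + 48 = 219;  525 + 219 = 744

744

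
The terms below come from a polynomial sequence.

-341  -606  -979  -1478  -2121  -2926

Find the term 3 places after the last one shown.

First differences: -265, -373, -499, -643, -805
Second differences: -108, -126, -144, -162
Third differences: -18, -18, -18
Third differences constant at -18.
-162 − 18 = -180;  -805 − 180 = -985;  -2926 − 985 = -3911
-180 − 18 = -198;  -985 − 198 = -1183;  -3911 − 1183 = -5094
-198 − 18 = -216;  -1183 − 216 = -1399;  -5094 − 1399 = -6493

-6493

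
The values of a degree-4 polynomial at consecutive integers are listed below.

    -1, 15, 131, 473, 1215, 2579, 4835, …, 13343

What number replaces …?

8301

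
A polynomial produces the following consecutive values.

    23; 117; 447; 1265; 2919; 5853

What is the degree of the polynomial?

First differences: 94, 330, 818, 1654, 2934
Second differences: 236, 488, 836, 1280
Third differences: 252, 348, 444
Fourth differences: 96, 96
The fourth differences are constant, so the polynomial has degree 4.

4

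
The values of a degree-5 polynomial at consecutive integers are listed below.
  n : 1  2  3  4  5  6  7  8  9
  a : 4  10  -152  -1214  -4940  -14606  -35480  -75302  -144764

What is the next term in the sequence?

-257990

First differences: 6, -162, -1062, -3726, -9666, -20874, -39822, -69462
Second differences: -168, -900, -2664, -5940, -11208, -18948, -29640
Third differences: -732, -1764, -3276, -5268, -7740, -10692
Fourth differences: -1032, -1512, -1992, -2472, -2952
Fifth differences: -480, -480, -480, -480
Constant fifth difference = -480, so extend:
-2952 − 480 = -3432;  -10692 − 3432 = -14124;  -29640 − 14124 = -43764;  -69462 − 43764 = -113226;  -144764 − 113226 = -257990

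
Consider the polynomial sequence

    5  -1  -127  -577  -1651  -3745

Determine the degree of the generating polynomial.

-6, -126, -450, -1074, -2094
-120, -324, -624, -1020
-204, -300, -396
-96, -96
The fourth differences are constant, so the polynomial has degree 4.

4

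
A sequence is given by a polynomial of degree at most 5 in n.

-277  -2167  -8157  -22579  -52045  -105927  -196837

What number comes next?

First differences: -1890  -5990  -14422  -29466  -53882  -90910
Second differences: -4100  -8432  -15044  -24416  -37028
Third differences: -4332  -6612  -9372  -12612
Fourth differences: -2280  -2760  -3240
Fifth differences: -480  -480
Fifth differences constant at -480.
-3240 − 480 = -3720;  -12612 − 3720 = -16332;  -37028 − 16332 = -53360;  -90910 − 53360 = -144270;  -196837 − 144270 = -341107

-341107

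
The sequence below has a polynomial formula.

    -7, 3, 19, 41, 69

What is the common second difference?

6

D1: 10, 16, 22, 28
D2: 6, 6, 6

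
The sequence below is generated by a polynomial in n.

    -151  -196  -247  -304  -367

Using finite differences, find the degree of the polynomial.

Δ: -45, -51, -57, -63
Δ²: -6, -6, -6
The second differences are constant, so the polynomial has degree 2.

2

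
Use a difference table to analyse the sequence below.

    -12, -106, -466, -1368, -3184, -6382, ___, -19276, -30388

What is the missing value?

Using the first 6 terms:
Δ: -94, -360, -902, -1816, -3198
Δ²: -266, -542, -914, -1382
Δ³: -276, -372, -468
Δ⁴: -96, -96
Constant fourth difference = -96.
Extend forward: -468 − 96 = -564;  -1382 − 564 = -1946;  -3198 − 1946 = -5144;  -6382 − 5144 = -11526

-11526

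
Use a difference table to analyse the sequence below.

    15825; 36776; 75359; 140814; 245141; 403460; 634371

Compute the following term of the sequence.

960314

Δ: 20951  38583  65455  104327  158319  230911
Δ²: 17632  26872  38872  53992  72592
Δ³: 9240  12000  15120  18600
Δ⁴: 2760  3120  3480
Δ⁵: 360  360
Fifth differences constant at 360.
3480 + 360 = 3840;  18600 + 3840 = 22440;  72592 + 22440 = 95032;  230911 + 95032 = 325943;  634371 + 325943 = 960314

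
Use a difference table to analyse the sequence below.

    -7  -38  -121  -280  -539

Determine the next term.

D1: -31 , -83 , -159 , -259
D2: -52 , -76 , -100
D3: -24 , -24
Third differences constant at -24.
-100 − 24 = -124;  -259 − 124 = -383;  -539 − 383 = -922

-922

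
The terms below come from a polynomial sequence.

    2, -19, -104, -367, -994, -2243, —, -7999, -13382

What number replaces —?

-4444

Using the first 6 terms:
-21  -85  -263  -627  -1249
-64  -178  -364  -622
-114  -186  -258
-72  -72
Constant fourth difference = -72.
Extend forward: -258 − 72 = -330;  -622 − 330 = -952;  -1249 − 952 = -2201;  -2243 − 2201 = -4444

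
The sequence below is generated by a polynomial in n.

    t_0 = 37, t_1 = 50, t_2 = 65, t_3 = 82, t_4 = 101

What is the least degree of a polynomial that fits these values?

2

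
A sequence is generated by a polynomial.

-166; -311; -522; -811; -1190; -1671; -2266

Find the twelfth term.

-7371

-145 , -211 , -289 , -379 , -481 , -595
-66 , -78 , -90 , -102 , -114
-12 , -12 , -12 , -12
The third differences are constant (-12).
-114 − 12 = -126;  -595 − 126 = -721;  -2266 − 721 = -2987
-126 − 12 = -138;  -721 − 138 = -859;  -2987 − 859 = -3846
-138 − 12 = -150;  -859 − 150 = -1009;  -3846 − 1009 = -4855
-150 − 12 = -162;  -1009 − 162 = -1171;  -4855 − 1171 = -6026
-162 − 12 = -174;  -1171 − 174 = -1345;  -6026 − 1345 = -7371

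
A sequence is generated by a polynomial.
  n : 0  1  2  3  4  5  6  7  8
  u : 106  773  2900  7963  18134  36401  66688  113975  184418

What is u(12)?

868750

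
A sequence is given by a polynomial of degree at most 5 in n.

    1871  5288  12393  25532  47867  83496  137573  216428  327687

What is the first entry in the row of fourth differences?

First differences: 3417, 7105, 13139, 22335, 35629, 54077, 78855, 111259
Second differences: 3688, 6034, 9196, 13294, 18448, 24778, 32404
Third differences: 2346, 3162, 4098, 5154, 6330, 7626
Fourth differences: 816, 936, 1056, 1176, 1296
Fifth differences: 120, 120, 120, 120

816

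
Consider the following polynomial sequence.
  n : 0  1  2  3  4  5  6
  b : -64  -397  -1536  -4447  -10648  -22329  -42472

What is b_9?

-197893

Δ: -333, -1139, -2911, -6201, -11681, -20143
Δ²: -806, -1772, -3290, -5480, -8462
Δ³: -966, -1518, -2190, -2982
Δ⁴: -552, -672, -792
Δ⁵: -120, -120
Fifth differences constant at -120.
-792 − 120 = -912;  -2982 − 912 = -3894;  -8462 − 3894 = -12356;  -20143 − 12356 = -32499;  -42472 − 32499 = -74971
-912 − 120 = -1032;  -3894 − 1032 = -4926;  -12356 − 4926 = -17282;  -32499 − 17282 = -49781;  -74971 − 49781 = -124752
-1032 − 120 = -1152;  -4926 − 1152 = -6078;  -17282 − 6078 = -23360;  -49781 − 23360 = -73141;  -124752 − 73141 = -197893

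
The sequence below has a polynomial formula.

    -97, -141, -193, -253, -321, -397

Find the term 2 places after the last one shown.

-573

First differences: -44, -52, -60, -68, -76
Second differences: -8, -8, -8, -8
The second differences are constant (-8).
-76 − 8 = -84;  -397 − 84 = -481
-84 − 8 = -92;  -481 − 92 = -573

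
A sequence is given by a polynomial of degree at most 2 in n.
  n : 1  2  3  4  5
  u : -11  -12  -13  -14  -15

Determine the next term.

First differences: -1  -1  -1  -1
Constant first difference = -1, so extend:
-15 − 1 = -16

-16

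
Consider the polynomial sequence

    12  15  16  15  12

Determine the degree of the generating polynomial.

First differences: 3, 1, -1, -3
Second differences: -2, -2, -2
The second differences are constant, so the polynomial has degree 2.

2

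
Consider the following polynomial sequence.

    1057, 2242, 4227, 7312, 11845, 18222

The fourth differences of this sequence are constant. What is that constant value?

48

Δ: 1185, 1985, 3085, 4533, 6377
Δ²: 800, 1100, 1448, 1844
Δ³: 300, 348, 396
Δ⁴: 48, 48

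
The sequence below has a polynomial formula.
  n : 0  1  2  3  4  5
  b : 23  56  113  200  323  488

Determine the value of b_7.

D1: 33, 57, 87, 123, 165
D2: 24, 30, 36, 42
D3: 6, 6, 6
The third differences are constant (6).
42 + 6 = 48;  165 + 48 = 213;  488 + 213 = 701
48 + 6 = 54;  213 + 54 = 267;  701 + 267 = 968

968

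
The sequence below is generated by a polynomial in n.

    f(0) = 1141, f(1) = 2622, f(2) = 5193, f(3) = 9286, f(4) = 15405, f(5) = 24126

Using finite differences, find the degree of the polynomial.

D1: 1481, 2571, 4093, 6119, 8721
D2: 1090, 1522, 2026, 2602
D3: 432, 504, 576
D4: 72, 72
The fourth differences are constant, so the polynomial has degree 4.

4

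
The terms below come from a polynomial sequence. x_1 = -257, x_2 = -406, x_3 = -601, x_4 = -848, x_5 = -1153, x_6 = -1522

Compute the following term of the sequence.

-1961

Δ: -149, -195, -247, -305, -369
Δ²: -46, -52, -58, -64
Δ³: -6, -6, -6
Third differences constant at -6.
-64 − 6 = -70;  -369 − 70 = -439;  -1522 − 439 = -1961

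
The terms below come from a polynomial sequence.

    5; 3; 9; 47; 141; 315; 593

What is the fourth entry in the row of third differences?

24

First differences: -2, 6, 38, 94, 174, 278
Second differences: 8, 32, 56, 80, 104
Third differences: 24, 24, 24, 24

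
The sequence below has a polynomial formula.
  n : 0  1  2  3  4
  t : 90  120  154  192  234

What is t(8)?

First differences: 30, 34, 38, 42
Second differences: 4, 4, 4
The second differences are constant (4).
42 + 4 = 46;  234 + 46 = 280
46 + 4 = 50;  280 + 50 = 330
50 + 4 = 54;  330 + 54 = 384
54 + 4 = 58;  384 + 58 = 442

442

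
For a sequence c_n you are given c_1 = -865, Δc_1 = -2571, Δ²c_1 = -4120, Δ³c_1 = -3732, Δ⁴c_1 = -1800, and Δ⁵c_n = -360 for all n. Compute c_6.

Build the table forward from the leading diagonal:
Fifth differences: -360, -360, -360, -360, -360, -360
Fourth differences: -1800, -2160, -2520, -2880, -3240, -3600
Third differences: -3732, -5532, -7692, -10212, -13092, -16332
Second differences: -4120, -7852, -13384, -21076, -31288, -44380
First differences: -2571, -6691, -14543, -27927, -49003, -80291
c: -865, -3436, -10127, -24670, -52597, -101600

-101600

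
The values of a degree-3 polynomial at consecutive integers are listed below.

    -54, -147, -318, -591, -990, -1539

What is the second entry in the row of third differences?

-24

First differences: -93, -171, -273, -399, -549
Second differences: -78, -102, -126, -150
Third differences: -24, -24, -24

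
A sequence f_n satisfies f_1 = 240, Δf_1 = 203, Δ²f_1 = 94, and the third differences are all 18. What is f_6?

2375

Build the table forward from the leading diagonal:
Third differences: 18  18  18  18  18  18
Second differences: 94  112  130  148  166  184
First differences: 203  297  409  539  687  853
f: 240  443  740  1149  1688  2375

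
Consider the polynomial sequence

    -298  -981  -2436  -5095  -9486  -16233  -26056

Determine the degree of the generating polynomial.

First differences: -683, -1455, -2659, -4391, -6747, -9823
Second differences: -772, -1204, -1732, -2356, -3076
Third differences: -432, -528, -624, -720
Fourth differences: -96, -96, -96
The fourth differences are constant, so the polynomial has degree 4.

4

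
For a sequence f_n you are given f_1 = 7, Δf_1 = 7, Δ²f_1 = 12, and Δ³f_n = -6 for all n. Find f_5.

Build the table forward from the leading diagonal:
Third differences: -6  -6  -6  -6  -6
Second differences: 12  6  0  -6  -12
First differences: 7  19  25  25  19
f: 7  14  33  58  83

83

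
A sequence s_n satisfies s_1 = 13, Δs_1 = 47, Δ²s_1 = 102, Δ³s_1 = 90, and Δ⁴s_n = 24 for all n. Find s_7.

3985

Build the table forward from the leading diagonal:
D4: 24, 24, 24, 24, 24, 24, 24
D3: 90, 114, 138, 162, 186, 210, 234
D2: 102, 192, 306, 444, 606, 792, 1002
D1: 47, 149, 341, 647, 1091, 1697, 2489
s: 13, 60, 209, 550, 1197, 2288, 3985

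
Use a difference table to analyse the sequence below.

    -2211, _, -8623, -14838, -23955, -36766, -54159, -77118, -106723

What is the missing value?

Using the last 7 terms:
Δ: -6215, -9117, -12811, -17393, -22959, -29605
Δ²: -2902, -3694, -4582, -5566, -6646
Δ³: -792, -888, -984, -1080
Δ⁴: -96, -96, -96
Constant fourth difference = -96.
Extend backward: -792 + 96 = -696;  -2902 + 696 = -2206;  -6215 + 2206 = -4009;  -8623 + 4009 = -4614

-4614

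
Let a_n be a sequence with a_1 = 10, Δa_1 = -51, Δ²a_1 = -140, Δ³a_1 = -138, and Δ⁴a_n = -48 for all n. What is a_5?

-1634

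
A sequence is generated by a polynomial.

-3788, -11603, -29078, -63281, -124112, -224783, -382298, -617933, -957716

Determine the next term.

-1432907

-7815 , -17475 , -34203 , -60831 , -100671 , -157515 , -235635 , -339783
-9660 , -16728 , -26628 , -39840 , -56844 , -78120 , -104148
-7068 , -9900 , -13212 , -17004 , -21276 , -26028
-2832 , -3312 , -3792 , -4272 , -4752
-480 , -480 , -480 , -480
Fifth differences constant at -480.
-4752 − 480 = -5232;  -26028 − 5232 = -31260;  -104148 − 31260 = -135408;  -339783 − 135408 = -475191;  -957716 − 475191 = -1432907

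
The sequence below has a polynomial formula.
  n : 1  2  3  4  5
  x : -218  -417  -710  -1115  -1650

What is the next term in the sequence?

-2333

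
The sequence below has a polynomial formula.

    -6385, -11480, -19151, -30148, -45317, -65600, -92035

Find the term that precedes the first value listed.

D1: -5095  -7671  -10997  -15169  -20283  -26435
D2: -2576  -3326  -4172  -5114  -6152
D3: -750  -846  -942  -1038
D4: -96  -96  -96
The fourth differences are constant at -96.
Work back: -750 + 96 = -654;  -2576 + 654 = -1922;  -5095 + 1922 = -3173;  -6385 + 3173 = -3212

-3212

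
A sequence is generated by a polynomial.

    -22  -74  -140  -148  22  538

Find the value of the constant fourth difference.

D1: -52, -66, -8, 170, 516
D2: -14, 58, 178, 346
D3: 72, 120, 168
D4: 48, 48

48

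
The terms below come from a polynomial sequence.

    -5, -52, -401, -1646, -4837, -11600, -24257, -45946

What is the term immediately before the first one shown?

First differences: -47  -349  -1245  -3191  -6763  -12657  -21689
Second differences: -302  -896  -1946  -3572  -5894  -9032
Third differences: -594  -1050  -1626  -2322  -3138
Fourth differences: -456  -576  -696  -816
Fifth differences: -120  -120  -120
The fifth differences are constant at -120.
Work back: -456 + 120 = -336;  -594 + 336 = -258;  -302 + 258 = -44;  -47 + 44 = -3;  -5 + 3 = -2

-2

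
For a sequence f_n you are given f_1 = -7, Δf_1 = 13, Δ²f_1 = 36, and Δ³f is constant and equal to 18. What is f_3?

55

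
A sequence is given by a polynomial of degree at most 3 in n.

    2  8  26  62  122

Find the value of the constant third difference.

D1: 6, 18, 36, 60
D2: 12, 18, 24
D3: 6, 6

6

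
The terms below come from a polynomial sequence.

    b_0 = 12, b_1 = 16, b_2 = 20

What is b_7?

40

4  4
The first differences are constant (4).
20 + 4 = 24
24 + 4 = 28
28 + 4 = 32
32 + 4 = 36
36 + 4 = 40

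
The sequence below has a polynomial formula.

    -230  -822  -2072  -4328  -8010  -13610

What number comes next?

-21692

-592  -1250  -2256  -3682  -5600
-658  -1006  -1426  -1918
-348  -420  -492
-72  -72
Fourth differences constant at -72.
-492 − 72 = -564;  -1918 − 564 = -2482;  -5600 − 2482 = -8082;  -13610 − 8082 = -21692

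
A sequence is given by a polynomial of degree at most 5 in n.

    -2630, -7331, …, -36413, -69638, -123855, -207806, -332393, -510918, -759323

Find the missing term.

-17358

Using the last 7 terms:
First differences: -33225, -54217, -83951, -124587, -178525, -248405
Second differences: -20992, -29734, -40636, -53938, -69880
Third differences: -8742, -10902, -13302, -15942
Fourth differences: -2160, -2400, -2640
Fifth differences: -240, -240
Constant fifth difference = -240.
Extend backward: -2160 + 240 = -1920;  -8742 + 1920 = -6822;  -20992 + 6822 = -14170;  -33225 + 14170 = -19055;  -36413 + 19055 = -17358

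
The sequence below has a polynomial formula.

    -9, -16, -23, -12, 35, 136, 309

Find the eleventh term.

Δ: -7 , -7 , 11 , 47 , 101 , 173
Δ²: 0 , 18 , 36 , 54 , 72
Δ³: 18 , 18 , 18 , 18
The third differences are constant (18).
72 + 18 = 90;  173 + 90 = 263;  309 + 263 = 572
90 + 18 = 108;  263 + 108 = 371;  572 + 371 = 943
108 + 18 = 126;  371 + 126 = 497;  943 + 497 = 1440
126 + 18 = 144;  497 + 144 = 641;  1440 + 641 = 2081

2081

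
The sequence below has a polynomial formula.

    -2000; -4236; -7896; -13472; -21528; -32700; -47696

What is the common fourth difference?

-72

D1: -2236, -3660, -5576, -8056, -11172, -14996
D2: -1424, -1916, -2480, -3116, -3824
D3: -492, -564, -636, -708
D4: -72, -72, -72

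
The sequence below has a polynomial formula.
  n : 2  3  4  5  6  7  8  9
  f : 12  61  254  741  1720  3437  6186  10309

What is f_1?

5

First differences: 49  193  487  979  1717  2749  4123
Second differences: 144  294  492  738  1032  1374
Third differences: 150  198  246  294  342
Fourth differences: 48  48  48  48
The fourth differences are constant at 48.
Work back: 150 − 48 = 102;  144 − 102 = 42;  49 − 42 = 7;  12 − 7 = 5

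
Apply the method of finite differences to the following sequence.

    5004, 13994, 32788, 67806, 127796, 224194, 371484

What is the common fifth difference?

Δ: 8990, 18794, 35018, 59990, 96398, 147290
Δ²: 9804, 16224, 24972, 36408, 50892
Δ³: 6420, 8748, 11436, 14484
Δ⁴: 2328, 2688, 3048
Δ⁵: 360, 360

360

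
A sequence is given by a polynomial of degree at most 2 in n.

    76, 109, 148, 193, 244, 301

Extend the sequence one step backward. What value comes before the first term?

49

First differences: 33  39  45  51  57
Second differences: 6  6  6  6
The second differences are constant at 6.
Work back: 33 − 6 = 27;  76 − 27 = 49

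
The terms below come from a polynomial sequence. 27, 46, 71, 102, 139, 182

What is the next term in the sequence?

231

First differences: 19 , 25 , 31 , 37 , 43
Second differences: 6 , 6 , 6 , 6
The second differences are constant (6).
43 + 6 = 49;  182 + 49 = 231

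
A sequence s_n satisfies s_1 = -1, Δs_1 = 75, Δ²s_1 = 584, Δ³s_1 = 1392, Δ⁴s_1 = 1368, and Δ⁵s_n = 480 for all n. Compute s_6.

Build the table forward from the leading diagonal:
Δ⁵: 480, 480, 480, 480, 480, 480
Δ⁴: 1368, 1848, 2328, 2808, 3288, 3768
Δ³: 1392, 2760, 4608, 6936, 9744, 13032
Δ²: 584, 1976, 4736, 9344, 16280, 26024
Δ: 75, 659, 2635, 7371, 16715, 32995
s: -1, 74, 733, 3368, 10739, 27454

27454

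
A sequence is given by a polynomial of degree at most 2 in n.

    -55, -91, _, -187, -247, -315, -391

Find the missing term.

-135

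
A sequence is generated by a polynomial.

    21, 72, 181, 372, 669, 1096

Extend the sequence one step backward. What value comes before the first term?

4

51  109  191  297  427
58  82  106  130
24  24  24
The third differences are constant at 24.
Work back: 58 − 24 = 34;  51 − 34 = 17;  21 − 17 = 4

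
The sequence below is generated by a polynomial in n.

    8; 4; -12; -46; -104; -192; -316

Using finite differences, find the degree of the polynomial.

-4, -16, -34, -58, -88, -124
-12, -18, -24, -30, -36
-6, -6, -6, -6
The third differences are constant, so the polynomial has degree 3.

3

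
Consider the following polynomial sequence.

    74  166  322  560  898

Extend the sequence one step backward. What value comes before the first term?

28

D1: 92, 156, 238, 338
D2: 64, 82, 100
D3: 18, 18
The third differences are constant at 18.
Work back: 64 − 18 = 46;  92 − 46 = 46;  74 − 46 = 28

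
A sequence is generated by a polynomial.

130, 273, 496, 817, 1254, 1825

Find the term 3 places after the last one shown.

4522

D1: 143  223  321  437  571
D2: 80  98  116  134
D3: 18  18  18
Third differences constant at 18.
134 + 18 = 152;  571 + 152 = 723;  1825 + 723 = 2548
152 + 18 = 170;  723 + 170 = 893;  2548 + 893 = 3441
170 + 18 = 188;  893 + 188 = 1081;  3441 + 1081 = 4522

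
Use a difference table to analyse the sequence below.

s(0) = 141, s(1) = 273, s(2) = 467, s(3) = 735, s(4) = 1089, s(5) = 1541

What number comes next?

2103

First differences: 132 , 194 , 268 , 354 , 452
Second differences: 62 , 74 , 86 , 98
Third differences: 12 , 12 , 12
Third differences constant at 12.
98 + 12 = 110;  452 + 110 = 562;  1541 + 562 = 2103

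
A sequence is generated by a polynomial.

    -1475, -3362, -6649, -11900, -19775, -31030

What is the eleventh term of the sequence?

-171185

D1: -1887  -3287  -5251  -7875  -11255
D2: -1400  -1964  -2624  -3380
D3: -564  -660  -756
D4: -96  -96
The fourth differences are constant (-96).
-756 − 96 = -852;  -3380 − 852 = -4232;  -11255 − 4232 = -15487;  -31030 − 15487 = -46517
-852 − 96 = -948;  -4232 − 948 = -5180;  -15487 − 5180 = -20667;  -46517 − 20667 = -67184
-948 − 96 = -1044;  -5180 − 1044 = -6224;  -20667 − 6224 = -26891;  -67184 − 26891 = -94075
-1044 − 96 = -1140;  -6224 − 1140 = -7364;  -26891 − 7364 = -34255;  -94075 − 34255 = -128330
-1140 − 96 = -1236;  -7364 − 1236 = -8600;  -34255 − 8600 = -42855;  -128330 − 42855 = -171185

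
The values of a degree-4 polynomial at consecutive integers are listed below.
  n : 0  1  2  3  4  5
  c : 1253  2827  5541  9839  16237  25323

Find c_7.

54271

First differences: 1574 , 2714 , 4298 , 6398 , 9086
Second differences: 1140 , 1584 , 2100 , 2688
Third differences: 444 , 516 , 588
Fourth differences: 72 , 72
The fourth differences are constant (72).
588 + 72 = 660;  2688 + 660 = 3348;  9086 + 3348 = 12434;  25323 + 12434 = 37757
660 + 72 = 732;  3348 + 732 = 4080;  12434 + 4080 = 16514;  37757 + 16514 = 54271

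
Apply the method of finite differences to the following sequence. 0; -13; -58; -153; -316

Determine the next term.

-565

First differences: -13, -45, -95, -163
Second differences: -32, -50, -68
Third differences: -18, -18
Constant third difference = -18, so extend:
-68 − 18 = -86;  -163 − 86 = -249;  -316 − 249 = -565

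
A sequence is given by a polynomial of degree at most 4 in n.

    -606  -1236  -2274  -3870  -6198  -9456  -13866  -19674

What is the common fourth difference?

-24

D1: -630, -1038, -1596, -2328, -3258, -4410, -5808
D2: -408, -558, -732, -930, -1152, -1398
D3: -150, -174, -198, -222, -246
D4: -24, -24, -24, -24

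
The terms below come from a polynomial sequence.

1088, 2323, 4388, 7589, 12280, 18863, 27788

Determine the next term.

D1: 1235, 2065, 3201, 4691, 6583, 8925
D2: 830, 1136, 1490, 1892, 2342
D3: 306, 354, 402, 450
D4: 48, 48, 48
Constant fourth difference = 48, so extend:
450 + 48 = 498;  2342 + 498 = 2840;  8925 + 2840 = 11765;  27788 + 11765 = 39553

39553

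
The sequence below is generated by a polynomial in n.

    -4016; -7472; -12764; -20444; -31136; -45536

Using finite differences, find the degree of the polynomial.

First differences: -3456, -5292, -7680, -10692, -14400
Second differences: -1836, -2388, -3012, -3708
Third differences: -552, -624, -696
Fourth differences: -72, -72
The fourth differences are constant, so the polynomial has degree 4.

4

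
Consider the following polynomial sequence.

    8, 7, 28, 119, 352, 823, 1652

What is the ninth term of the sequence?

Δ: -1  21  91  233  471  829
Δ²: 22  70  142  238  358
Δ³: 48  72  96  120
Δ⁴: 24  24  24
Constant fourth difference = 24, so extend:
120 + 24 = 144;  358 + 144 = 502;  829 + 502 = 1331;  1652 + 1331 = 2983
144 + 24 = 168;  502 + 168 = 670;  1331 + 670 = 2001;  2983 + 2001 = 4984

4984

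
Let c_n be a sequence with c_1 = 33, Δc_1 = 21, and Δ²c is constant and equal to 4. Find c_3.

79

Build the table forward from the leading diagonal:
D2: 4, 4, 4
D1: 21, 25, 29
c: 33, 54, 79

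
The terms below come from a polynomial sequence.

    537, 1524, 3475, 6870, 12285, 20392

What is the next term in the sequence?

31959

D1: 987, 1951, 3395, 5415, 8107
D2: 964, 1444, 2020, 2692
D3: 480, 576, 672
D4: 96, 96
Constant fourth difference = 96, so extend:
672 + 96 = 768;  2692 + 768 = 3460;  8107 + 3460 = 11567;  20392 + 11567 = 31959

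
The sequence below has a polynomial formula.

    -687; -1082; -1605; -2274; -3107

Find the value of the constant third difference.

D1: -395, -523, -669, -833
D2: -128, -146, -164
D3: -18, -18

-18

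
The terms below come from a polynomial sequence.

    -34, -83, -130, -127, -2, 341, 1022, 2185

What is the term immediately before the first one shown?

D1: -49  -47  3  125  343  681  1163
D2: 2  50  122  218  338  482
D3: 48  72  96  120  144
D4: 24  24  24  24
The fourth differences are constant at 24.
Work back: 48 − 24 = 24;  2 − 24 = -22;  -49 + 22 = -27;  -34 + 27 = -7

-7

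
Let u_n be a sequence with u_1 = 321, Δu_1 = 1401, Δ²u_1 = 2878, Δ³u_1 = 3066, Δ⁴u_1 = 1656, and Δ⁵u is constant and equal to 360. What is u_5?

37113

Build the table forward from the leading diagonal:
Δ⁵: 360  360  360  360  360
Δ⁴: 1656  2016  2376  2736  3096
Δ³: 3066  4722  6738  9114  11850
Δ²: 2878  5944  10666  17404  26518
Δ: 1401  4279  10223  20889  38293
u: 321  1722  6001  16224  37113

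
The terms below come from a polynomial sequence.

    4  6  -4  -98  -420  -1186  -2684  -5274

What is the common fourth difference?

-72

First differences: 2, -10, -94, -322, -766, -1498, -2590
Second differences: -12, -84, -228, -444, -732, -1092
Third differences: -72, -144, -216, -288, -360
Fourth differences: -72, -72, -72, -72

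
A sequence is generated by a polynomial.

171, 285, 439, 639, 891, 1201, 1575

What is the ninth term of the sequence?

2539

First differences: 114, 154, 200, 252, 310, 374
Second differences: 40, 46, 52, 58, 64
Third differences: 6, 6, 6, 6
The third differences are constant (6).
64 + 6 = 70;  374 + 70 = 444;  1575 + 444 = 2019
70 + 6 = 76;  444 + 76 = 520;  2019 + 520 = 2539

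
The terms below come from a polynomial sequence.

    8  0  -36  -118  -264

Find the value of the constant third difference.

-18

First differences: -8, -36, -82, -146
Second differences: -28, -46, -64
Third differences: -18, -18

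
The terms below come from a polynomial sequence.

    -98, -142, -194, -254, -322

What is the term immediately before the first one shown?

-62

D1: -44  -52  -60  -68
D2: -8  -8  -8
The second differences are constant at -8.
Work back: -44 + 8 = -36;  -98 + 36 = -62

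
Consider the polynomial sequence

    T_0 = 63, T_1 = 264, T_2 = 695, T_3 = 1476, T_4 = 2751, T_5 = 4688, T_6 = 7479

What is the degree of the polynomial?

4

D1: 201, 431, 781, 1275, 1937, 2791
D2: 230, 350, 494, 662, 854
D3: 120, 144, 168, 192
D4: 24, 24, 24
The fourth differences are constant, so the polynomial has degree 4.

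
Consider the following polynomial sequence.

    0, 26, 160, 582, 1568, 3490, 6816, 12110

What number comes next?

D1: 26 , 134 , 422 , 986 , 1922 , 3326 , 5294
D2: 108 , 288 , 564 , 936 , 1404 , 1968
D3: 180 , 276 , 372 , 468 , 564
D4: 96 , 96 , 96 , 96
The fourth differences are constant (96).
564 + 96 = 660;  1968 + 660 = 2628;  5294 + 2628 = 7922;  12110 + 7922 = 20032

20032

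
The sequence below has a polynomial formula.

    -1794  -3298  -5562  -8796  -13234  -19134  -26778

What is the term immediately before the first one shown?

-864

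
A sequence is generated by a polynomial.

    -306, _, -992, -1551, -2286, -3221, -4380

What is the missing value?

-585

Using the last 5 terms:
-559  -735  -935  -1159
-176  -200  -224
-24  -24
Constant third difference = -24.
Extend backward: -176 + 24 = -152;  -559 + 152 = -407;  -992 + 407 = -585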